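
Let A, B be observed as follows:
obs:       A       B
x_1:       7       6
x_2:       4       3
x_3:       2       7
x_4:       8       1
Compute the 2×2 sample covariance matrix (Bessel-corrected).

Step 1 — column means:
  mean(A) = (7 + 4 + 2 + 8) / 4 = 21/4 = 5.25
  mean(B) = (6 + 3 + 7 + 1) / 4 = 17/4 = 4.25

Step 2 — sample covariance S[i,j] = (1/(n-1)) · Σ_k (x_{k,i} - mean_i) · (x_{k,j} - mean_j), with n-1 = 3.
  S[A,A] = ((1.75)·(1.75) + (-1.25)·(-1.25) + (-3.25)·(-3.25) + (2.75)·(2.75)) / 3 = 22.75/3 = 7.5833
  S[A,B] = ((1.75)·(1.75) + (-1.25)·(-1.25) + (-3.25)·(2.75) + (2.75)·(-3.25)) / 3 = -13.25/3 = -4.4167
  S[B,B] = ((1.75)·(1.75) + (-1.25)·(-1.25) + (2.75)·(2.75) + (-3.25)·(-3.25)) / 3 = 22.75/3 = 7.5833

S is symmetric (S[j,i] = S[i,j]). Assembling:

S = [[7.5833, -4.4167],
 [-4.4167, 7.5833]]


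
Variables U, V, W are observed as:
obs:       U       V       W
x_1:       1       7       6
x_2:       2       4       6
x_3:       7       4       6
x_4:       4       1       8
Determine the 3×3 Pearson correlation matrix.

Step 1 — column means:
  mean(U) = (1 + 2 + 7 + 4) / 4 = 14/4 = 3.5
  mean(V) = (7 + 4 + 4 + 1) / 4 = 16/4 = 4
  mean(W) = (6 + 6 + 6 + 8) / 4 = 26/4 = 6.5

Step 2 — sample variances and covariances s[i,j] = (1/(n-1)) · Σ_k (x_{k,i} - mean_i) · (x_{k,j} - mean_j), with n-1 = 3:
  s[U,U] = ((-2.5)·(-2.5) + (-1.5)·(-1.5) + (3.5)·(3.5) + (0.5)·(0.5)) / 3 = 21/3 = 7
  s[U,V] = ((-2.5)·(3) + (-1.5)·(0) + (3.5)·(0) + (0.5)·(-3)) / 3 = -9/3 = -3
  s[U,W] = ((-2.5)·(-0.5) + (-1.5)·(-0.5) + (3.5)·(-0.5) + (0.5)·(1.5)) / 3 = 1/3 = 0.3333
  s[V,V] = ((3)·(3) + (0)·(0) + (0)·(0) + (-3)·(-3)) / 3 = 18/3 = 6
  s[V,W] = ((3)·(-0.5) + (0)·(-0.5) + (0)·(-0.5) + (-3)·(1.5)) / 3 = -6/3 = -2
  s[W,W] = ((-0.5)·(-0.5) + (-0.5)·(-0.5) + (-0.5)·(-0.5) + (1.5)·(1.5)) / 3 = 3/3 = 1
  Sample standard deviations s_i = √(s[i,i]):
  s(U) = √(7) = 2.6458
  s(V) = √(6) = 2.4495
  s(W) = √(1) = 1

Step 3 — r_{ij} = s_{ij} / (s_i · s_j):
  r[U,U] = 1 (diagonal).
  r[U,V] = -3 / (2.6458 · 2.4495) = -3 / 6.4807 = -0.4629
  r[U,W] = 0.3333 / (2.6458 · 1) = 0.3333 / 2.6458 = 0.126
  r[V,V] = 1 (diagonal).
  r[V,W] = -2 / (2.4495 · 1) = -2 / 2.4495 = -0.8165
  r[W,W] = 1 (diagonal).

R is symmetric with unit diagonal. Assembling:

R = [[1, -0.4629, 0.126],
 [-0.4629, 1, -0.8165],
 [0.126, -0.8165, 1]]


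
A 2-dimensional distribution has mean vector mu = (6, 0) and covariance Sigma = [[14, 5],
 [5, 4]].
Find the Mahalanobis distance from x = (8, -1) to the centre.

Step 1 — centre the observation: (x - mu) = (2, -1).

Step 2 — invert Sigma. det(Sigma) = 14·4 - (5)² = 31.
  Sigma^{-1} = (1/det) · [[d, -b], [-b, a]] = [[0.129, -0.1613],
 [-0.1613, 0.4516]].

Step 3 — form the quadratic (x - mu)^T · Sigma^{-1} · (x - mu):
  Sigma^{-1} · (x - mu) = (0.4194, -0.7742).
  (x - mu)^T · [Sigma^{-1} · (x - mu)] = (2)·(0.4194) + (-1)·(-0.7742) = 1.6129.

Step 4 — take square root: d = √(1.6129) ≈ 1.27.

d(x, mu) = √(1.6129) ≈ 1.27


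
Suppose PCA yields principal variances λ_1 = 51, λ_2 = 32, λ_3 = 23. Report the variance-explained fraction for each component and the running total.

Step 1 — total variance = trace(Sigma) = Σ λ_i = 51 + 32 + 23 = 106.

Step 2 — fraction explained by component i = λ_i / Σ λ:
  PC1: 51/106 = 0.4811
  PC2: 32/106 = 0.3019
  PC3: 23/106 = 0.217

Step 3 — cumulative fraction after k components = (λ_1 + ... + λ_k) / Σ λ:
  k = 1: 51/106 = 0.4811
  k = 2: (51 + 32)/106 = 83/106 = 0.783
  k = 3: (51 + 32 + 23)/106 = 106/106 = 1

Summary (fraction, with percent):

explained: PC1 0.4811 (48.11%), PC2 0.3019 (30.19%), PC3 0.217 (21.7%);  cumulative: 0.4811, 0.783, 1


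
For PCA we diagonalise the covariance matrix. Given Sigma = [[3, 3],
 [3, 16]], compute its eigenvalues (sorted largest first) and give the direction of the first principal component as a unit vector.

Step 1 — characteristic polynomial of 2×2 Sigma:
  det(Sigma - λI) = λ² - trace · λ + det = 0.
  trace = 3 + 16 = 19, det = 3·16 - (3)² = 39.
Step 2 — discriminant:
  Δ = trace² - 4·det = 361 - 156 = 205.
Step 3 — eigenvalues:
  λ = (trace ± √Δ)/2 = (19 ± 14.3178)/2,
  λ_1 = 16.6589,  λ_2 = 2.3411.

Step 4 — unit eigenvector for λ_1: solve (Sigma - λ_1 I)v = 0. First row:
  (3 - 16.6589)·v_x + (3)·v_y = 0, i.e. (-13.6589)·v_x + (3)·v_y = 0,
  so v ∝ (b, λ_1 - a) = (3, 13.6589) = u.
  ||u|| = √((3)² + (13.6589)²) = √(195.5658) ≈ 13.9845,
  v_1 = u/||u|| ≈ (0.2145, 0.9767) (||v_1|| = 1).

λ_1 = 16.6589,  λ_2 = 2.3411;  v_1 ≈ (0.2145, 0.9767)


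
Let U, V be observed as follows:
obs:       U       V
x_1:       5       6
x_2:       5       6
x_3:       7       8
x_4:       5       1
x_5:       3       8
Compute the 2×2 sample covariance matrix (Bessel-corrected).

Step 1 — column means:
  mean(U) = (5 + 5 + 7 + 5 + 3) / 5 = 25/5 = 5
  mean(V) = (6 + 6 + 8 + 1 + 8) / 5 = 29/5 = 5.8

Step 2 — sample covariance S[i,j] = (1/(n-1)) · Σ_k (x_{k,i} - mean_i) · (x_{k,j} - mean_j), with n-1 = 4.
  S[U,U] = ((0)·(0) + (0)·(0) + (2)·(2) + (0)·(0) + (-2)·(-2)) / 4 = 8/4 = 2
  S[U,V] = ((0)·(0.2) + (0)·(0.2) + (2)·(2.2) + (0)·(-4.8) + (-2)·(2.2)) / 4 = 0/4 = 0
  S[V,V] = ((0.2)·(0.2) + (0.2)·(0.2) + (2.2)·(2.2) + (-4.8)·(-4.8) + (2.2)·(2.2)) / 4 = 32.8/4 = 8.2

S is symmetric (S[j,i] = S[i,j]). Assembling:

S = [[2, 0],
 [0, 8.2]]


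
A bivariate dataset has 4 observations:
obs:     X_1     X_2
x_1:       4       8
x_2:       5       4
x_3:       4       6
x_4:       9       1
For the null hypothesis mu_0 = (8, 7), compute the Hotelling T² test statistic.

Step 1 — sample mean vector:
  mean(X_1) = (4 + 5 + 4 + 9) / 4 = 22/4 = 5.5
  mean(X_2) = (8 + 4 + 6 + 1) / 4 = 19/4 = 4.75
  x̄ = (5.5, 4.75),  deviation x̄ - mu_0 = (5.5, 4.75) - (8, 7) = (-2.5, -2.25).

Step 2 — sample covariance matrix, S[i,j] = (1/(n-1)) · Σ_k (x_{k,i} - mean_i) · (x_{k,j} - mean_j), divisor n-1 = 3:
  S[X_1,X_1] = ((-1.5)·(-1.5) + (-0.5)·(-0.5) + (-1.5)·(-1.5) + (3.5)·(3.5)) / 3 = 17/3 = 5.6667
  S[X_1,X_2] = ((-1.5)·(3.25) + (-0.5)·(-0.75) + (-1.5)·(1.25) + (3.5)·(-3.75)) / 3 = -19.5/3 = -6.5
  S[X_2,X_2] = ((3.25)·(3.25) + (-0.75)·(-0.75) + (1.25)·(1.25) + (-3.75)·(-3.75)) / 3 = 26.75/3 = 8.9167
  S = [[5.6667, -6.5],
 [-6.5, 8.9167]].

Step 3 — invert S. det(S) = 5.6667·8.9167 - (-6.5)² = 8.2778.
  S^{-1} = (1/det) · [[d, -b], [-b, a]] = [[1.0772, 0.7852],
 [0.7852, 0.6846]].

Step 4 — quadratic form (x̄ - mu_0)^T · S^{-1} · (x̄ - mu_0):
  S^{-1} · (x̄ - mu_0) = (-4.4597, -3.5034),
  (x̄ - mu_0)^T · [...] = (-2.5)·(-4.4597) + (-2.25)·(-3.5034) = 19.0319.

Step 5 — scale by n: T² = 4 · 19.0319 = 76.1275.

T² ≈ 76.1275


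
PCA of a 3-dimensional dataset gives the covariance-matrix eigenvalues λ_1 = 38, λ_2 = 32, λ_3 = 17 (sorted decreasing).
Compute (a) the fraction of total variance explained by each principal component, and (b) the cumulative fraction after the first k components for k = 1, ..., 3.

Step 1 — total variance = trace(Sigma) = Σ λ_i = 38 + 32 + 17 = 87.

Step 2 — fraction explained by component i = λ_i / Σ λ:
  PC1: 38/87 = 0.4368
  PC2: 32/87 = 0.3678
  PC3: 17/87 = 0.1954

Step 3 — cumulative fraction after k components = (λ_1 + ... + λ_k) / Σ λ:
  k = 1: 38/87 = 0.4368
  k = 2: (38 + 32)/87 = 70/87 = 0.8046
  k = 3: (38 + 32 + 17)/87 = 87/87 = 1

Summary (fraction, with percent):

explained: PC1 0.4368 (43.68%), PC2 0.3678 (36.78%), PC3 0.1954 (19.54%);  cumulative: 0.4368, 0.8046, 1


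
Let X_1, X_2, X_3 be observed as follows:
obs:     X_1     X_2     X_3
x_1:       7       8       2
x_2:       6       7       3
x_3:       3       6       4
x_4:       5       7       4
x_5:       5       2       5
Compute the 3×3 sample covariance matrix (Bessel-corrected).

Step 1 — column means:
  mean(X_1) = (7 + 6 + 3 + 5 + 5) / 5 = 26/5 = 5.2
  mean(X_2) = (8 + 7 + 6 + 7 + 2) / 5 = 30/5 = 6
  mean(X_3) = (2 + 3 + 4 + 4 + 5) / 5 = 18/5 = 3.6

Step 2 — sample covariance S[i,j] = (1/(n-1)) · Σ_k (x_{k,i} - mean_i) · (x_{k,j} - mean_j), with n-1 = 4.
  S[X_1,X_1] = ((1.8)·(1.8) + (0.8)·(0.8) + (-2.2)·(-2.2) + (-0.2)·(-0.2) + (-0.2)·(-0.2)) / 4 = 8.8/4 = 2.2
  S[X_1,X_2] = ((1.8)·(2) + (0.8)·(1) + (-2.2)·(0) + (-0.2)·(1) + (-0.2)·(-4)) / 4 = 5/4 = 1.25
  S[X_1,X_3] = ((1.8)·(-1.6) + (0.8)·(-0.6) + (-2.2)·(0.4) + (-0.2)·(0.4) + (-0.2)·(1.4)) / 4 = -4.6/4 = -1.15
  S[X_2,X_2] = ((2)·(2) + (1)·(1) + (0)·(0) + (1)·(1) + (-4)·(-4)) / 4 = 22/4 = 5.5
  S[X_2,X_3] = ((2)·(-1.6) + (1)·(-0.6) + (0)·(0.4) + (1)·(0.4) + (-4)·(1.4)) / 4 = -9/4 = -2.25
  S[X_3,X_3] = ((-1.6)·(-1.6) + (-0.6)·(-0.6) + (0.4)·(0.4) + (0.4)·(0.4) + (1.4)·(1.4)) / 4 = 5.2/4 = 1.3

S is symmetric (S[j,i] = S[i,j]). Assembling:

S = [[2.2, 1.25, -1.15],
 [1.25, 5.5, -2.25],
 [-1.15, -2.25, 1.3]]


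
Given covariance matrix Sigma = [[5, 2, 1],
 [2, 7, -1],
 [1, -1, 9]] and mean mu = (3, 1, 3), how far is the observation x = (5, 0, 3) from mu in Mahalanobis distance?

Step 1 — centre the observation: (x - mu) = (2, -1, 0).

Step 2 — invert Sigma (cofactor / det for 3×3, or solve directly):
  Sigma^{-1} = [[0.2357, -0.0722, -0.0342],
 [-0.0722, 0.1673, 0.0266],
 [-0.0342, 0.0266, 0.1179]].

Step 3 — form the quadratic (x - mu)^T · Sigma^{-1} · (x - mu):
  Sigma^{-1} · (x - mu) = (0.5437, -0.3118, -0.0951).
  (x - mu)^T · [Sigma^{-1} · (x - mu)] = (2)·(0.5437) + (-1)·(-0.3118) + (0)·(-0.0951) = 1.3992.

Step 4 — take square root: d = √(1.3992) ≈ 1.1829.

d(x, mu) = √(1.3992) ≈ 1.1829


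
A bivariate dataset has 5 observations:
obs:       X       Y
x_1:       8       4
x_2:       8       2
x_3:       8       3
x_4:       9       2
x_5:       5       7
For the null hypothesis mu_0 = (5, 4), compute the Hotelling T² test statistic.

Step 1 — sample mean vector:
  mean(X) = (8 + 8 + 8 + 9 + 5) / 5 = 38/5 = 7.6
  mean(Y) = (4 + 2 + 3 + 2 + 7) / 5 = 18/5 = 3.6
  x̄ = (7.6, 3.6),  deviation x̄ - mu_0 = (7.6, 3.6) - (5, 4) = (2.6, -0.4).

Step 2 — sample covariance matrix, S[i,j] = (1/(n-1)) · Σ_k (x_{k,i} - mean_i) · (x_{k,j} - mean_j), divisor n-1 = 4:
  S[X,X] = ((0.4)·(0.4) + (0.4)·(0.4) + (0.4)·(0.4) + (1.4)·(1.4) + (-2.6)·(-2.6)) / 4 = 9.2/4 = 2.3
  S[X,Y] = ((0.4)·(0.4) + (0.4)·(-1.6) + (0.4)·(-0.6) + (1.4)·(-1.6) + (-2.6)·(3.4)) / 4 = -11.8/4 = -2.95
  S[Y,Y] = ((0.4)·(0.4) + (-1.6)·(-1.6) + (-0.6)·(-0.6) + (-1.6)·(-1.6) + (3.4)·(3.4)) / 4 = 17.2/4 = 4.3
  S = [[2.3, -2.95],
 [-2.95, 4.3]].

Step 3 — invert S. det(S) = 2.3·4.3 - (-2.95)² = 1.1875.
  S^{-1} = (1/det) · [[d, -b], [-b, a]] = [[3.6211, 2.4842],
 [2.4842, 1.9368]].

Step 4 — quadratic form (x̄ - mu_0)^T · S^{-1} · (x̄ - mu_0):
  S^{-1} · (x̄ - mu_0) = (8.4211, 5.6842),
  (x̄ - mu_0)^T · [...] = (2.6)·(8.4211) + (-0.4)·(5.6842) = 19.6211.

Step 5 — scale by n: T² = 5 · 19.6211 = 98.1053.

T² ≈ 98.1053


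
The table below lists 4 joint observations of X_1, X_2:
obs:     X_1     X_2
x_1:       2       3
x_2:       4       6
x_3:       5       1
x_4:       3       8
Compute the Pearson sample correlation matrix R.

Step 1 — column means:
  mean(X_1) = (2 + 4 + 5 + 3) / 4 = 14/4 = 3.5
  mean(X_2) = (3 + 6 + 1 + 8) / 4 = 18/4 = 4.5

Step 2 — sample variances and covariances s[i,j] = (1/(n-1)) · Σ_k (x_{k,i} - mean_i) · (x_{k,j} - mean_j), with n-1 = 3:
  s[X_1,X_1] = ((-1.5)·(-1.5) + (0.5)·(0.5) + (1.5)·(1.5) + (-0.5)·(-0.5)) / 3 = 5/3 = 1.6667
  s[X_1,X_2] = ((-1.5)·(-1.5) + (0.5)·(1.5) + (1.5)·(-3.5) + (-0.5)·(3.5)) / 3 = -4/3 = -1.3333
  s[X_2,X_2] = ((-1.5)·(-1.5) + (1.5)·(1.5) + (-3.5)·(-3.5) + (3.5)·(3.5)) / 3 = 29/3 = 9.6667
  Sample standard deviations s_i = √(s[i,i]):
  s(X_1) = √(1.6667) = 1.291
  s(X_2) = √(9.6667) = 3.1091

Step 3 — r_{ij} = s_{ij} / (s_i · s_j):
  r[X_1,X_1] = 1 (diagonal).
  r[X_1,X_2] = -1.3333 / (1.291 · 3.1091) = -1.3333 / 4.0139 = -0.3322
  r[X_2,X_2] = 1 (diagonal).

R is symmetric with unit diagonal. Assembling:

R = [[1, -0.3322],
 [-0.3322, 1]]


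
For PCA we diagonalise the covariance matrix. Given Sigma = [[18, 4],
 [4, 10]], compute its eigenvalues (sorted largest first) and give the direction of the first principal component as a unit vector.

Step 1 — characteristic polynomial of 2×2 Sigma:
  det(Sigma - λI) = λ² - trace · λ + det = 0.
  trace = 18 + 10 = 28, det = 18·10 - (4)² = 164.
Step 2 — discriminant:
  Δ = trace² - 4·det = 784 - 656 = 128.
Step 3 — eigenvalues:
  λ = (trace ± √Δ)/2 = (28 ± 11.3137)/2,
  λ_1 = 19.6569,  λ_2 = 8.3431.

Step 4 — unit eigenvector for λ_1: solve (Sigma - λ_1 I)v = 0. First row:
  (18 - 19.6569)·v_x + (4)·v_y = 0, i.e. (-1.6569)·v_x + (4)·v_y = 0,
  so v ∝ (b, λ_1 - a) = (4, 1.6569) = u.
  ||u|| = √((4)² + (1.6569)²) = √(18.7452) ≈ 4.3296,
  v_1 = u/||u|| ≈ (0.9239, 0.3827) (||v_1|| = 1).

λ_1 = 19.6569,  λ_2 = 8.3431;  v_1 ≈ (0.9239, 0.3827)


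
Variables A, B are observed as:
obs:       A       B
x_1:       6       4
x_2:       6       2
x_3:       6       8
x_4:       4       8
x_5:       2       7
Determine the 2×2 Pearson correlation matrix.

Step 1 — column means:
  mean(A) = (6 + 6 + 6 + 4 + 2) / 5 = 24/5 = 4.8
  mean(B) = (4 + 2 + 8 + 8 + 7) / 5 = 29/5 = 5.8

Step 2 — sample variances and covariances s[i,j] = (1/(n-1)) · Σ_k (x_{k,i} - mean_i) · (x_{k,j} - mean_j), with n-1 = 4:
  s[A,A] = ((1.2)·(1.2) + (1.2)·(1.2) + (1.2)·(1.2) + (-0.8)·(-0.8) + (-2.8)·(-2.8)) / 4 = 12.8/4 = 3.2
  s[A,B] = ((1.2)·(-1.8) + (1.2)·(-3.8) + (1.2)·(2.2) + (-0.8)·(2.2) + (-2.8)·(1.2)) / 4 = -9.2/4 = -2.3
  s[B,B] = ((-1.8)·(-1.8) + (-3.8)·(-3.8) + (2.2)·(2.2) + (2.2)·(2.2) + (1.2)·(1.2)) / 4 = 28.8/4 = 7.2
  Sample standard deviations s_i = √(s[i,i]):
  s(A) = √(3.2) = 1.7889
  s(B) = √(7.2) = 2.6833

Step 3 — r_{ij} = s_{ij} / (s_i · s_j):
  r[A,A] = 1 (diagonal).
  r[A,B] = -2.3 / (1.7889 · 2.6833) = -2.3 / 4.8 = -0.4792
  r[B,B] = 1 (diagonal).

R is symmetric with unit diagonal. Assembling:

R = [[1, -0.4792],
 [-0.4792, 1]]


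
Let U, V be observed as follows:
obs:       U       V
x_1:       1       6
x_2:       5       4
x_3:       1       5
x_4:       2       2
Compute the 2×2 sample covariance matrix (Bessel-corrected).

Step 1 — column means:
  mean(U) = (1 + 5 + 1 + 2) / 4 = 9/4 = 2.25
  mean(V) = (6 + 4 + 5 + 2) / 4 = 17/4 = 4.25

Step 2 — sample covariance S[i,j] = (1/(n-1)) · Σ_k (x_{k,i} - mean_i) · (x_{k,j} - mean_j), with n-1 = 3.
  S[U,U] = ((-1.25)·(-1.25) + (2.75)·(2.75) + (-1.25)·(-1.25) + (-0.25)·(-0.25)) / 3 = 10.75/3 = 3.5833
  S[U,V] = ((-1.25)·(1.75) + (2.75)·(-0.25) + (-1.25)·(0.75) + (-0.25)·(-2.25)) / 3 = -3.25/3 = -1.0833
  S[V,V] = ((1.75)·(1.75) + (-0.25)·(-0.25) + (0.75)·(0.75) + (-2.25)·(-2.25)) / 3 = 8.75/3 = 2.9167

S is symmetric (S[j,i] = S[i,j]). Assembling:

S = [[3.5833, -1.0833],
 [-1.0833, 2.9167]]


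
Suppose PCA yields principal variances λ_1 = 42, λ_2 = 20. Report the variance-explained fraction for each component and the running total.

Step 1 — total variance = trace(Sigma) = Σ λ_i = 42 + 20 = 62.

Step 2 — fraction explained by component i = λ_i / Σ λ:
  PC1: 42/62 = 0.6774
  PC2: 20/62 = 0.3226

Step 3 — cumulative fraction after k components = (λ_1 + ... + λ_k) / Σ λ:
  k = 1: 42/62 = 0.6774
  k = 2: (42 + 20)/62 = 62/62 = 1

Summary (fraction, with percent):

explained: PC1 0.6774 (67.74%), PC2 0.3226 (32.26%);  cumulative: 0.6774, 1


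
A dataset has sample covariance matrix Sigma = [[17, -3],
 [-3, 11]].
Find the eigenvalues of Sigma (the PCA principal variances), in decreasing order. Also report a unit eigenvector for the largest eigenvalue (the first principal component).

Step 1 — characteristic polynomial of 2×2 Sigma:
  det(Sigma - λI) = λ² - trace · λ + det = 0.
  trace = 17 + 11 = 28, det = 17·11 - (-3)² = 178.
Step 2 — discriminant:
  Δ = trace² - 4·det = 784 - 712 = 72.
Step 3 — eigenvalues:
  λ = (trace ± √Δ)/2 = (28 ± 8.4853)/2,
  λ_1 = 18.2426,  λ_2 = 9.7574.

Step 4 — unit eigenvector for λ_1: solve (Sigma - λ_1 I)v = 0. First row:
  (17 - 18.2426)·v_x + (-3)·v_y = 0, i.e. (-1.2426)·v_x + (-3)·v_y = 0,
  so v ∝ (b, λ_1 - a) = (-3, 1.2426); multiply by -1 so the first entry is positive: u = (3, -1.2426).
  ||u|| = √((3)² + (-1.2426)²) = √(10.5442) ≈ 3.2472,
  v_1 = u/||u|| ≈ (0.9239, -0.3827) (||v_1|| = 1).

λ_1 = 18.2426,  λ_2 = 9.7574;  v_1 ≈ (0.9239, -0.3827)


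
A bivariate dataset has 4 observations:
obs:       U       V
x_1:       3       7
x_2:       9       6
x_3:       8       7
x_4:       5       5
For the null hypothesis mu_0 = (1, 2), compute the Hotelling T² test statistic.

Step 1 — sample mean vector:
  mean(U) = (3 + 9 + 8 + 5) / 4 = 25/4 = 6.25
  mean(V) = (7 + 6 + 7 + 5) / 4 = 25/4 = 6.25
  x̄ = (6.25, 6.25),  deviation x̄ - mu_0 = (6.25, 6.25) - (1, 2) = (5.25, 4.25).

Step 2 — sample covariance matrix, S[i,j] = (1/(n-1)) · Σ_k (x_{k,i} - mean_i) · (x_{k,j} - mean_j), divisor n-1 = 3:
  S[U,U] = ((-3.25)·(-3.25) + (2.75)·(2.75) + (1.75)·(1.75) + (-1.25)·(-1.25)) / 3 = 22.75/3 = 7.5833
  S[U,V] = ((-3.25)·(0.75) + (2.75)·(-0.25) + (1.75)·(0.75) + (-1.25)·(-1.25)) / 3 = -0.25/3 = -0.0833
  S[V,V] = ((0.75)·(0.75) + (-0.25)·(-0.25) + (0.75)·(0.75) + (-1.25)·(-1.25)) / 3 = 2.75/3 = 0.9167
  S = [[7.5833, -0.0833],
 [-0.0833, 0.9167]].

Step 3 — invert S. det(S) = 7.5833·0.9167 - (-0.0833)² = 6.9444.
  S^{-1} = (1/det) · [[d, -b], [-b, a]] = [[0.132, 0.012],
 [0.012, 1.092]].

Step 4 — quadratic form (x̄ - mu_0)^T · S^{-1} · (x̄ - mu_0):
  S^{-1} · (x̄ - mu_0) = (0.744, 4.704),
  (x̄ - mu_0)^T · [...] = (5.25)·(0.744) + (4.25)·(4.704) = 23.898.

Step 5 — scale by n: T² = 4 · 23.898 = 95.592.

T² ≈ 95.592


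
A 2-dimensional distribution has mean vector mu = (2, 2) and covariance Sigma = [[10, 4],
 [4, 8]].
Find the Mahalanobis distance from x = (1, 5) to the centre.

Step 1 — centre the observation: (x - mu) = (-1, 3).

Step 2 — invert Sigma. det(Sigma) = 10·8 - (4)² = 64.
  Sigma^{-1} = (1/det) · [[d, -b], [-b, a]] = [[0.125, -0.0625],
 [-0.0625, 0.1562]].

Step 3 — form the quadratic (x - mu)^T · Sigma^{-1} · (x - mu):
  Sigma^{-1} · (x - mu) = (-0.3125, 0.5312).
  (x - mu)^T · [Sigma^{-1} · (x - mu)] = (-1)·(-0.3125) + (3)·(0.5312) = 1.9062.

Step 4 — take square root: d = √(1.9062) ≈ 1.3807.

d(x, mu) = √(1.9062) ≈ 1.3807


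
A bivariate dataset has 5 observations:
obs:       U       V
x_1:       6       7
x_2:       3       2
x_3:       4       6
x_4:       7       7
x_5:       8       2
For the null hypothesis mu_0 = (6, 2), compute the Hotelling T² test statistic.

Step 1 — sample mean vector:
  mean(U) = (6 + 3 + 4 + 7 + 8) / 5 = 28/5 = 5.6
  mean(V) = (7 + 2 + 6 + 7 + 2) / 5 = 24/5 = 4.8
  x̄ = (5.6, 4.8),  deviation x̄ - mu_0 = (5.6, 4.8) - (6, 2) = (-0.4, 2.8).

Step 2 — sample covariance matrix, S[i,j] = (1/(n-1)) · Σ_k (x_{k,i} - mean_i) · (x_{k,j} - mean_j), divisor n-1 = 4:
  S[U,U] = ((0.4)·(0.4) + (-2.6)·(-2.6) + (-1.6)·(-1.6) + (1.4)·(1.4) + (2.4)·(2.4)) / 4 = 17.2/4 = 4.3
  S[U,V] = ((0.4)·(2.2) + (-2.6)·(-2.8) + (-1.6)·(1.2) + (1.4)·(2.2) + (2.4)·(-2.8)) / 4 = 2.6/4 = 0.65
  S[V,V] = ((2.2)·(2.2) + (-2.8)·(-2.8) + (1.2)·(1.2) + (2.2)·(2.2) + (-2.8)·(-2.8)) / 4 = 26.8/4 = 6.7
  S = [[4.3, 0.65],
 [0.65, 6.7]].

Step 3 — invert S. det(S) = 4.3·6.7 - (0.65)² = 28.3875.
  S^{-1} = (1/det) · [[d, -b], [-b, a]] = [[0.236, -0.0229],
 [-0.0229, 0.1515]].

Step 4 — quadratic form (x̄ - mu_0)^T · S^{-1} · (x̄ - mu_0):
  S^{-1} · (x̄ - mu_0) = (-0.1585, 0.4333),
  (x̄ - mu_0)^T · [...] = (-0.4)·(-0.1585) + (2.8)·(0.4333) = 1.2766.

Step 5 — scale by n: T² = 5 · 1.2766 = 6.3831.

T² ≈ 6.3831


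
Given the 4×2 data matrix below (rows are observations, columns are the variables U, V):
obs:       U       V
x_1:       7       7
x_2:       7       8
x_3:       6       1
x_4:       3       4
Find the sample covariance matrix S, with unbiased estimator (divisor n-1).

Step 1 — column means:
  mean(U) = (7 + 7 + 6 + 3) / 4 = 23/4 = 5.75
  mean(V) = (7 + 8 + 1 + 4) / 4 = 20/4 = 5

Step 2 — sample covariance S[i,j] = (1/(n-1)) · Σ_k (x_{k,i} - mean_i) · (x_{k,j} - mean_j), with n-1 = 3.
  S[U,U] = ((1.25)·(1.25) + (1.25)·(1.25) + (0.25)·(0.25) + (-2.75)·(-2.75)) / 3 = 10.75/3 = 3.5833
  S[U,V] = ((1.25)·(2) + (1.25)·(3) + (0.25)·(-4) + (-2.75)·(-1)) / 3 = 8/3 = 2.6667
  S[V,V] = ((2)·(2) + (3)·(3) + (-4)·(-4) + (-1)·(-1)) / 3 = 30/3 = 10

S is symmetric (S[j,i] = S[i,j]). Assembling:

S = [[3.5833, 2.6667],
 [2.6667, 10]]


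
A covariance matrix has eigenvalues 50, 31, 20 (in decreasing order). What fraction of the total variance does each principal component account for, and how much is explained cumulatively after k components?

Step 1 — total variance = trace(Sigma) = Σ λ_i = 50 + 31 + 20 = 101.

Step 2 — fraction explained by component i = λ_i / Σ λ:
  PC1: 50/101 = 0.495
  PC2: 31/101 = 0.3069
  PC3: 20/101 = 0.198

Step 3 — cumulative fraction after k components = (λ_1 + ... + λ_k) / Σ λ:
  k = 1: 50/101 = 0.495
  k = 2: (50 + 31)/101 = 81/101 = 0.802
  k = 3: (50 + 31 + 20)/101 = 101/101 = 1

Summary (fraction, with percent):

explained: PC1 0.495 (49.5%), PC2 0.3069 (30.69%), PC3 0.198 (19.8%);  cumulative: 0.495, 0.802, 1


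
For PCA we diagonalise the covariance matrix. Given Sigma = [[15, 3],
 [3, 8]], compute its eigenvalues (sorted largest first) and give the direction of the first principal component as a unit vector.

Step 1 — characteristic polynomial of 2×2 Sigma:
  det(Sigma - λI) = λ² - trace · λ + det = 0.
  trace = 15 + 8 = 23, det = 15·8 - (3)² = 111.
Step 2 — discriminant:
  Δ = trace² - 4·det = 529 - 444 = 85.
Step 3 — eigenvalues:
  λ = (trace ± √Δ)/2 = (23 ± 9.2195)/2,
  λ_1 = 16.1098,  λ_2 = 6.8902.

Step 4 — unit eigenvector for λ_1: solve (Sigma - λ_1 I)v = 0. First row:
  (15 - 16.1098)·v_x + (3)·v_y = 0, i.e. (-1.1098)·v_x + (3)·v_y = 0,
  so v ∝ (b, λ_1 - a) = (3, 1.1098) = u.
  ||u|| = √((3)² + (1.1098)²) = √(10.2316) ≈ 3.1987,
  v_1 = u/||u|| ≈ (0.9379, 0.3469) (||v_1|| = 1).

λ_1 = 16.1098,  λ_2 = 6.8902;  v_1 ≈ (0.9379, 0.3469)


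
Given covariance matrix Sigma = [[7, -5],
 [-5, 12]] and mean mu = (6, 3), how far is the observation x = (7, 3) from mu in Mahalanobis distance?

Step 1 — centre the observation: (x - mu) = (1, 0).

Step 2 — invert Sigma. det(Sigma) = 7·12 - (-5)² = 59.
  Sigma^{-1} = (1/det) · [[d, -b], [-b, a]] = [[0.2034, 0.0847],
 [0.0847, 0.1186]].

Step 3 — form the quadratic (x - mu)^T · Sigma^{-1} · (x - mu):
  Sigma^{-1} · (x - mu) = (0.2034, 0.0847).
  (x - mu)^T · [Sigma^{-1} · (x - mu)] = (1)·(0.2034) + (0)·(0.0847) = 0.2034.

Step 4 — take square root: d = √(0.2034) ≈ 0.451.

d(x, mu) = √(0.2034) ≈ 0.451


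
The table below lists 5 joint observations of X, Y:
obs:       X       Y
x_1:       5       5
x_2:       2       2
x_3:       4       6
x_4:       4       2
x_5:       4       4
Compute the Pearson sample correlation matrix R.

Step 1 — column means:
  mean(X) = (5 + 2 + 4 + 4 + 4) / 5 = 19/5 = 3.8
  mean(Y) = (5 + 2 + 6 + 2 + 4) / 5 = 19/5 = 3.8

Step 2 — sample variances and covariances s[i,j] = (1/(n-1)) · Σ_k (x_{k,i} - mean_i) · (x_{k,j} - mean_j), with n-1 = 4:
  s[X,X] = ((1.2)·(1.2) + (-1.8)·(-1.8) + (0.2)·(0.2) + (0.2)·(0.2) + (0.2)·(0.2)) / 4 = 4.8/4 = 1.2
  s[X,Y] = ((1.2)·(1.2) + (-1.8)·(-1.8) + (0.2)·(2.2) + (0.2)·(-1.8) + (0.2)·(0.2)) / 4 = 4.8/4 = 1.2
  s[Y,Y] = ((1.2)·(1.2) + (-1.8)·(-1.8) + (2.2)·(2.2) + (-1.8)·(-1.8) + (0.2)·(0.2)) / 4 = 12.8/4 = 3.2
  Sample standard deviations s_i = √(s[i,i]):
  s(X) = √(1.2) = 1.0954
  s(Y) = √(3.2) = 1.7889

Step 3 — r_{ij} = s_{ij} / (s_i · s_j):
  r[X,X] = 1 (diagonal).
  r[X,Y] = 1.2 / (1.0954 · 1.7889) = 1.2 / 1.9596 = 0.6124
  r[Y,Y] = 1 (diagonal).

R is symmetric with unit diagonal. Assembling:

R = [[1, 0.6124],
 [0.6124, 1]]


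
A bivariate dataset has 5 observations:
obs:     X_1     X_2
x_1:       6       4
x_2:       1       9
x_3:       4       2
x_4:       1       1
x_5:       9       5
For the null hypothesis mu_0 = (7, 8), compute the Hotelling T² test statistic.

Step 1 — sample mean vector:
  mean(X_1) = (6 + 1 + 4 + 1 + 9) / 5 = 21/5 = 4.2
  mean(X_2) = (4 + 9 + 2 + 1 + 5) / 5 = 21/5 = 4.2
  x̄ = (4.2, 4.2),  deviation x̄ - mu_0 = (4.2, 4.2) - (7, 8) = (-2.8, -3.8).

Step 2 — sample covariance matrix, S[i,j] = (1/(n-1)) · Σ_k (x_{k,i} - mean_i) · (x_{k,j} - mean_j), divisor n-1 = 4:
  S[X_1,X_1] = ((1.8)·(1.8) + (-3.2)·(-3.2) + (-0.2)·(-0.2) + (-3.2)·(-3.2) + (4.8)·(4.8)) / 4 = 46.8/4 = 11.7
  S[X_1,X_2] = ((1.8)·(-0.2) + (-3.2)·(4.8) + (-0.2)·(-2.2) + (-3.2)·(-3.2) + (4.8)·(0.8)) / 4 = -1.2/4 = -0.3
  S[X_2,X_2] = ((-0.2)·(-0.2) + (4.8)·(4.8) + (-2.2)·(-2.2) + (-3.2)·(-3.2) + (0.8)·(0.8)) / 4 = 38.8/4 = 9.7
  S = [[11.7, -0.3],
 [-0.3, 9.7]].

Step 3 — invert S. det(S) = 11.7·9.7 - (-0.3)² = 113.4.
  S^{-1} = (1/det) · [[d, -b], [-b, a]] = [[0.0855, 0.0026],
 [0.0026, 0.1032]].

Step 4 — quadratic form (x̄ - mu_0)^T · S^{-1} · (x̄ - mu_0):
  S^{-1} · (x̄ - mu_0) = (-0.2496, -0.3995),
  (x̄ - mu_0)^T · [...] = (-2.8)·(-0.2496) + (-3.8)·(-0.3995) = 2.2168.

Step 5 — scale by n: T² = 5 · 2.2168 = 11.0838.

T² ≈ 11.0838


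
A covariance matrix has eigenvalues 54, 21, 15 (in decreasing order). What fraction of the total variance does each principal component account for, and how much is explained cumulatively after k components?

Step 1 — total variance = trace(Sigma) = Σ λ_i = 54 + 21 + 15 = 90.

Step 2 — fraction explained by component i = λ_i / Σ λ:
  PC1: 54/90 = 0.6
  PC2: 21/90 = 0.2333
  PC3: 15/90 = 0.1667

Step 3 — cumulative fraction after k components = (λ_1 + ... + λ_k) / Σ λ:
  k = 1: 54/90 = 0.6
  k = 2: (54 + 21)/90 = 75/90 = 0.8333
  k = 3: (54 + 21 + 15)/90 = 90/90 = 1

Summary (fraction, with percent):

explained: PC1 0.6 (60%), PC2 0.2333 (23.33%), PC3 0.1667 (16.67%);  cumulative: 0.6, 0.8333, 1


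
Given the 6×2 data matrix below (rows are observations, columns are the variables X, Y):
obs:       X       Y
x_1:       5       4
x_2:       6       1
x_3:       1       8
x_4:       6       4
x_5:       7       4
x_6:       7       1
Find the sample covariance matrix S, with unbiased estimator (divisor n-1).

Step 1 — column means:
  mean(X) = (5 + 6 + 1 + 6 + 7 + 7) / 6 = 32/6 = 5.3333
  mean(Y) = (4 + 1 + 8 + 4 + 4 + 1) / 6 = 22/6 = 3.6667

Step 2 — sample covariance S[i,j] = (1/(n-1)) · Σ_k (x_{k,i} - mean_i) · (x_{k,j} - mean_j), with n-1 = 5.
  S[X,X] = ((-0.3333)·(-0.3333) + (0.6667)·(0.6667) + (-4.3333)·(-4.3333) + (0.6667)·(0.6667) + (1.6667)·(1.6667) + (1.6667)·(1.6667)) / 5 = 25.3333/5 = 5.0667
  S[X,Y] = ((-0.3333)·(0.3333) + (0.6667)·(-2.6667) + (-4.3333)·(4.3333) + (0.6667)·(0.3333) + (1.6667)·(0.3333) + (1.6667)·(-2.6667)) / 5 = -24.3333/5 = -4.8667
  S[Y,Y] = ((0.3333)·(0.3333) + (-2.6667)·(-2.6667) + (4.3333)·(4.3333) + (0.3333)·(0.3333) + (0.3333)·(0.3333) + (-2.6667)·(-2.6667)) / 5 = 33.3333/5 = 6.6667

S is symmetric (S[j,i] = S[i,j]). Assembling:

S = [[5.0667, -4.8667],
 [-4.8667, 6.6667]]


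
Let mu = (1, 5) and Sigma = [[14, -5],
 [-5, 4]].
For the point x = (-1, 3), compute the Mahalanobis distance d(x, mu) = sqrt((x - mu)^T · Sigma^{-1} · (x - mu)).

Step 1 — centre the observation: (x - mu) = (-2, -2).

Step 2 — invert Sigma. det(Sigma) = 14·4 - (-5)² = 31.
  Sigma^{-1} = (1/det) · [[d, -b], [-b, a]] = [[0.129, 0.1613],
 [0.1613, 0.4516]].

Step 3 — form the quadratic (x - mu)^T · Sigma^{-1} · (x - mu):
  Sigma^{-1} · (x - mu) = (-0.5806, -1.2258).
  (x - mu)^T · [Sigma^{-1} · (x - mu)] = (-2)·(-0.5806) + (-2)·(-1.2258) = 3.6129.

Step 4 — take square root: d = √(3.6129) ≈ 1.9008.

d(x, mu) = √(3.6129) ≈ 1.9008


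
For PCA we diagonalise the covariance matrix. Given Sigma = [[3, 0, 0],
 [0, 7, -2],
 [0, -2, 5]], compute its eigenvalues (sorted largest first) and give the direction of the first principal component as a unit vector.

Step 1 — characteristic polynomial p(λ) = det(λI - Sigma) = λ³ - tr·λ² + c_1·λ - det, where tr = trace, c_1 = sum of the principal 2×2 minors, det = det(Sigma):
  tr = 3 + 7 + 5 = 15,
  c_1 = (3·7 - (0)²) + (3·5 - (0)²) + (7·5 - (-2)²) = 21 + 15 + 31 = 67,
  det = 3·(7·5 - (-2)²) - (0)·((0)·5 - (-2)·(0)) + (0)·((0)·(-2) - 7·(0)) = 3·(31) - (0)·(0) + (0)·(0) = 93.
  So p(λ) = λ³ - 15λ² + 67λ - 93.
Step 2 — look for an integer root (rational root theorem: any rational root is an integer divisor of 93). Testing λ = 3:
  p(3) = 27 - 135 + 201 - 93 = 0  ✓
  Dividing out (λ - 3): p(λ) = (λ - 3)(λ² - 12λ + 31).
Step 3 — remaining eigenvalues from the quadratic λ² - 12λ + 31 = 0:
  Δ = 12² - 4·31 = 144 - 124 = 20,  λ = (12 ± √20)/2 = (12 ± 4.4721)/2 ≈ 8.2361 or 3.7639.
  Sorted: λ_1 = 8.2361,  λ_2 = 3.7639,  λ_3 = 3  (check: sum = 15 = tr ✓).

Step 4 — unit eigenvector for λ_1 ≈ 8.2361: v spans the null space of (Sigma - λ_1 I), whose rows are
  r_1 = (-5.2361, 0, 0),  r_2 = (0, -1.2361, -2),  r_3 = (0, -2, -3.2361).
  v is orthogonal to every row, so take v ∝ r_1 × r_2 = ((0)·(-2) - (0)·(-1.2361), (0)·(0) - (-5.2361)·(-2), (-5.2361)·(-1.2361) - (0)·(0)) ≈ (0, -10.4721, 6.4721).
  Rescale (multiply by -1 so the first nonzero entry is positive): u = (0, 10.4721, -6.4721).
  ||u|| = √((0)² + (10.4721)² + (-6.4721)²) = √(151.5542) ≈ 12.3107,  v_1 = u/||u|| ≈ (0, 0.8507, -0.5257) (||v_1|| = 1).

λ_1 = 8.2361,  λ_2 = 3.7639,  λ_3 = 3;  v_1 ≈ (0, 0.8507, -0.5257)


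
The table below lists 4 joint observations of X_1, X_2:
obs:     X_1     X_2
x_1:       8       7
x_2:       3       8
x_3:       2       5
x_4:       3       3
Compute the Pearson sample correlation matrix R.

Step 1 — column means:
  mean(X_1) = (8 + 3 + 2 + 3) / 4 = 16/4 = 4
  mean(X_2) = (7 + 8 + 5 + 3) / 4 = 23/4 = 5.75

Step 2 — sample variances and covariances s[i,j] = (1/(n-1)) · Σ_k (x_{k,i} - mean_i) · (x_{k,j} - mean_j), with n-1 = 3:
  s[X_1,X_1] = ((4)·(4) + (-1)·(-1) + (-2)·(-2) + (-1)·(-1)) / 3 = 22/3 = 7.3333
  s[X_1,X_2] = ((4)·(1.25) + (-1)·(2.25) + (-2)·(-0.75) + (-1)·(-2.75)) / 3 = 7/3 = 2.3333
  s[X_2,X_2] = ((1.25)·(1.25) + (2.25)·(2.25) + (-0.75)·(-0.75) + (-2.75)·(-2.75)) / 3 = 14.75/3 = 4.9167
  Sample standard deviations s_i = √(s[i,i]):
  s(X_1) = √(7.3333) = 2.708
  s(X_2) = √(4.9167) = 2.2174

Step 3 — r_{ij} = s_{ij} / (s_i · s_j):
  r[X_1,X_1] = 1 (diagonal).
  r[X_1,X_2] = 2.3333 / (2.708 · 2.2174) = 2.3333 / 6.0046 = 0.3886
  r[X_2,X_2] = 1 (diagonal).

R is symmetric with unit diagonal. Assembling:

R = [[1, 0.3886],
 [0.3886, 1]]


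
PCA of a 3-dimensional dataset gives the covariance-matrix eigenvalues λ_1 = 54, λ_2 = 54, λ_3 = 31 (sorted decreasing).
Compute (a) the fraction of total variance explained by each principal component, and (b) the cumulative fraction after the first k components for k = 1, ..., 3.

Step 1 — total variance = trace(Sigma) = Σ λ_i = 54 + 54 + 31 = 139.

Step 2 — fraction explained by component i = λ_i / Σ λ:
  PC1: 54/139 = 0.3885
  PC2: 54/139 = 0.3885
  PC3: 31/139 = 0.223

Step 3 — cumulative fraction after k components = (λ_1 + ... + λ_k) / Σ λ:
  k = 1: 54/139 = 0.3885
  k = 2: (54 + 54)/139 = 108/139 = 0.777
  k = 3: (54 + 54 + 31)/139 = 139/139 = 1

Summary (fraction, with percent):

explained: PC1 0.3885 (38.85%), PC2 0.3885 (38.85%), PC3 0.223 (22.3%);  cumulative: 0.3885, 0.777, 1


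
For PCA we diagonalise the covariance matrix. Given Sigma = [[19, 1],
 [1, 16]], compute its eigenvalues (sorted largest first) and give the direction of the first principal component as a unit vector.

Step 1 — characteristic polynomial of 2×2 Sigma:
  det(Sigma - λI) = λ² - trace · λ + det = 0.
  trace = 19 + 16 = 35, det = 19·16 - (1)² = 303.
Step 2 — discriminant:
  Δ = trace² - 4·det = 1225 - 1212 = 13.
Step 3 — eigenvalues:
  λ = (trace ± √Δ)/2 = (35 ± 3.6056)/2,
  λ_1 = 19.3028,  λ_2 = 15.6972.

Step 4 — unit eigenvector for λ_1: solve (Sigma - λ_1 I)v = 0. First row:
  (19 - 19.3028)·v_x + (1)·v_y = 0, i.e. (-0.3028)·v_x + (1)·v_y = 0,
  so v ∝ (b, λ_1 - a) = (1, 0.3028) = u.
  ||u|| = √((1)² + (0.3028)²) = √(1.0917) ≈ 1.0448,
  v_1 = u/||u|| ≈ (0.9571, 0.2898) (||v_1|| = 1).

λ_1 = 19.3028,  λ_2 = 15.6972;  v_1 ≈ (0.9571, 0.2898)


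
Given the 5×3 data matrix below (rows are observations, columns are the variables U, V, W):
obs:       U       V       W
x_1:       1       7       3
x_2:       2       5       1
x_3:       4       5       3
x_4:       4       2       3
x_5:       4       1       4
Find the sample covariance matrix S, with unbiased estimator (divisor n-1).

Step 1 — column means:
  mean(U) = (1 + 2 + 4 + 4 + 4) / 5 = 15/5 = 3
  mean(V) = (7 + 5 + 5 + 2 + 1) / 5 = 20/5 = 4
  mean(W) = (3 + 1 + 3 + 3 + 4) / 5 = 14/5 = 2.8

Step 2 — sample covariance S[i,j] = (1/(n-1)) · Σ_k (x_{k,i} - mean_i) · (x_{k,j} - mean_j), with n-1 = 4.
  S[U,U] = ((-2)·(-2) + (-1)·(-1) + (1)·(1) + (1)·(1) + (1)·(1)) / 4 = 8/4 = 2
  S[U,V] = ((-2)·(3) + (-1)·(1) + (1)·(1) + (1)·(-2) + (1)·(-3)) / 4 = -11/4 = -2.75
  S[U,W] = ((-2)·(0.2) + (-1)·(-1.8) + (1)·(0.2) + (1)·(0.2) + (1)·(1.2)) / 4 = 3/4 = 0.75
  S[V,V] = ((3)·(3) + (1)·(1) + (1)·(1) + (-2)·(-2) + (-3)·(-3)) / 4 = 24/4 = 6
  S[V,W] = ((3)·(0.2) + (1)·(-1.8) + (1)·(0.2) + (-2)·(0.2) + (-3)·(1.2)) / 4 = -5/4 = -1.25
  S[W,W] = ((0.2)·(0.2) + (-1.8)·(-1.8) + (0.2)·(0.2) + (0.2)·(0.2) + (1.2)·(1.2)) / 4 = 4.8/4 = 1.2

S is symmetric (S[j,i] = S[i,j]). Assembling:

S = [[2, -2.75, 0.75],
 [-2.75, 6, -1.25],
 [0.75, -1.25, 1.2]]


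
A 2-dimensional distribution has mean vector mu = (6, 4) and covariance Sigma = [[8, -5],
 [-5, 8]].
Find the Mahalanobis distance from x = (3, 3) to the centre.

Step 1 — centre the observation: (x - mu) = (-3, -1).

Step 2 — invert Sigma. det(Sigma) = 8·8 - (-5)² = 39.
  Sigma^{-1} = (1/det) · [[d, -b], [-b, a]] = [[0.2051, 0.1282],
 [0.1282, 0.2051]].

Step 3 — form the quadratic (x - mu)^T · Sigma^{-1} · (x - mu):
  Sigma^{-1} · (x - mu) = (-0.7436, -0.5897).
  (x - mu)^T · [Sigma^{-1} · (x - mu)] = (-3)·(-0.7436) + (-1)·(-0.5897) = 2.8205.

Step 4 — take square root: d = √(2.8205) ≈ 1.6794.

d(x, mu) = √(2.8205) ≈ 1.6794


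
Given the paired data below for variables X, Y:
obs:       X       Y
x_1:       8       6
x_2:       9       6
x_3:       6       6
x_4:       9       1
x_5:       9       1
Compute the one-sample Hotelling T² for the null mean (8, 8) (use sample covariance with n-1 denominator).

Step 1 — sample mean vector:
  mean(X) = (8 + 9 + 6 + 9 + 9) / 5 = 41/5 = 8.2
  mean(Y) = (6 + 6 + 6 + 1 + 1) / 5 = 20/5 = 4
  x̄ = (8.2, 4),  deviation x̄ - mu_0 = (8.2, 4) - (8, 8) = (0.2, -4).

Step 2 — sample covariance matrix, S[i,j] = (1/(n-1)) · Σ_k (x_{k,i} - mean_i) · (x_{k,j} - mean_j), divisor n-1 = 4:
  S[X,X] = ((-0.2)·(-0.2) + (0.8)·(0.8) + (-2.2)·(-2.2) + (0.8)·(0.8) + (0.8)·(0.8)) / 4 = 6.8/4 = 1.7
  S[X,Y] = ((-0.2)·(2) + (0.8)·(2) + (-2.2)·(2) + (0.8)·(-3) + (0.8)·(-3)) / 4 = -8/4 = -2
  S[Y,Y] = ((2)·(2) + (2)·(2) + (2)·(2) + (-3)·(-3) + (-3)·(-3)) / 4 = 30/4 = 7.5
  S = [[1.7, -2],
 [-2, 7.5]].

Step 3 — invert S. det(S) = 1.7·7.5 - (-2)² = 8.75.
  S^{-1} = (1/det) · [[d, -b], [-b, a]] = [[0.8571, 0.2286],
 [0.2286, 0.1943]].

Step 4 — quadratic form (x̄ - mu_0)^T · S^{-1} · (x̄ - mu_0):
  S^{-1} · (x̄ - mu_0) = (-0.7429, -0.7314),
  (x̄ - mu_0)^T · [...] = (0.2)·(-0.7429) + (-4)·(-0.7314) = 2.7771.

Step 5 — scale by n: T² = 5 · 2.7771 = 13.8857.

T² ≈ 13.8857


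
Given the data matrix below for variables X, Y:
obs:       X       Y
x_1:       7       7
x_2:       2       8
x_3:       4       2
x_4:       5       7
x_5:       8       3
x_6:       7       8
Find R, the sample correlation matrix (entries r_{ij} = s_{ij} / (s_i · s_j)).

Step 1 — column means:
  mean(X) = (7 + 2 + 4 + 5 + 8 + 7) / 6 = 33/6 = 5.5
  mean(Y) = (7 + 8 + 2 + 7 + 3 + 8) / 6 = 35/6 = 5.8333

Step 2 — sample variances and covariances s[i,j] = (1/(n-1)) · Σ_k (x_{k,i} - mean_i) · (x_{k,j} - mean_j), with n-1 = 5:
  s[X,X] = ((1.5)·(1.5) + (-3.5)·(-3.5) + (-1.5)·(-1.5) + (-0.5)·(-0.5) + (2.5)·(2.5) + (1.5)·(1.5)) / 5 = 25.5/5 = 5.1
  s[X,Y] = ((1.5)·(1.1667) + (-3.5)·(2.1667) + (-1.5)·(-3.8333) + (-0.5)·(1.1667) + (2.5)·(-2.8333) + (1.5)·(2.1667)) / 5 = -4.5/5 = -0.9
  s[Y,Y] = ((1.1667)·(1.1667) + (2.1667)·(2.1667) + (-3.8333)·(-3.8333) + (1.1667)·(1.1667) + (-2.8333)·(-2.8333) + (2.1667)·(2.1667)) / 5 = 34.8333/5 = 6.9667
  Sample standard deviations s_i = √(s[i,i]):
  s(X) = √(5.1) = 2.2583
  s(Y) = √(6.9667) = 2.6394

Step 3 — r_{ij} = s_{ij} / (s_i · s_j):
  r[X,X] = 1 (diagonal).
  r[X,Y] = -0.9 / (2.2583 · 2.6394) = -0.9 / 5.9607 = -0.151
  r[Y,Y] = 1 (diagonal).

R is symmetric with unit diagonal. Assembling:

R = [[1, -0.151],
 [-0.151, 1]]


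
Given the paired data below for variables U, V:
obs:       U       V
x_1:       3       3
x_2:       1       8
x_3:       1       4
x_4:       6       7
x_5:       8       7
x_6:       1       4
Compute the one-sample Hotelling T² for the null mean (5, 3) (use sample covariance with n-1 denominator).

Step 1 — sample mean vector:
  mean(U) = (3 + 1 + 1 + 6 + 8 + 1) / 6 = 20/6 = 3.3333
  mean(V) = (3 + 8 + 4 + 7 + 7 + 4) / 6 = 33/6 = 5.5
  x̄ = (3.3333, 5.5),  deviation x̄ - mu_0 = (3.3333, 5.5) - (5, 3) = (-1.6667, 2.5).

Step 2 — sample covariance matrix, S[i,j] = (1/(n-1)) · Σ_k (x_{k,i} - mean_i) · (x_{k,j} - mean_j), divisor n-1 = 5:
  S[U,U] = ((-0.3333)·(-0.3333) + (-2.3333)·(-2.3333) + (-2.3333)·(-2.3333) + (2.6667)·(2.6667) + (4.6667)·(4.6667) + (-2.3333)·(-2.3333)) / 5 = 45.3333/5 = 9.0667
  S[U,V] = ((-0.3333)·(-2.5) + (-2.3333)·(2.5) + (-2.3333)·(-1.5) + (2.6667)·(1.5) + (4.6667)·(1.5) + (-2.3333)·(-1.5)) / 5 = 13/5 = 2.6
  S[V,V] = ((-2.5)·(-2.5) + (2.5)·(2.5) + (-1.5)·(-1.5) + (1.5)·(1.5) + (1.5)·(1.5) + (-1.5)·(-1.5)) / 5 = 21.5/5 = 4.3
  S = [[9.0667, 2.6],
 [2.6, 4.3]].

Step 3 — invert S. det(S) = 9.0667·4.3 - (2.6)² = 32.2267.
  S^{-1} = (1/det) · [[d, -b], [-b, a]] = [[0.1334, -0.0807],
 [-0.0807, 0.2813]].

Step 4 — quadratic form (x̄ - mu_0)^T · S^{-1} · (x̄ - mu_0):
  S^{-1} · (x̄ - mu_0) = (-0.4241, 0.8378),
  (x̄ - mu_0)^T · [...] = (-1.6667)·(-0.4241) + (2.5)·(0.8378) = 2.8013.

Step 5 — scale by n: T² = 6 · 2.8013 = 16.808.

T² ≈ 16.808


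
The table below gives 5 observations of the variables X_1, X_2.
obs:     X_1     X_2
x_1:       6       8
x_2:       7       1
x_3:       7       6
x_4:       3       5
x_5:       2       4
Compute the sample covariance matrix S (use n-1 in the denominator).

Step 1 — column means:
  mean(X_1) = (6 + 7 + 7 + 3 + 2) / 5 = 25/5 = 5
  mean(X_2) = (8 + 1 + 6 + 5 + 4) / 5 = 24/5 = 4.8

Step 2 — sample covariance S[i,j] = (1/(n-1)) · Σ_k (x_{k,i} - mean_i) · (x_{k,j} - mean_j), with n-1 = 4.
  S[X_1,X_1] = ((1)·(1) + (2)·(2) + (2)·(2) + (-2)·(-2) + (-3)·(-3)) / 4 = 22/4 = 5.5
  S[X_1,X_2] = ((1)·(3.2) + (2)·(-3.8) + (2)·(1.2) + (-2)·(0.2) + (-3)·(-0.8)) / 4 = 0/4 = 0
  S[X_2,X_2] = ((3.2)·(3.2) + (-3.8)·(-3.8) + (1.2)·(1.2) + (0.2)·(0.2) + (-0.8)·(-0.8)) / 4 = 26.8/4 = 6.7

S is symmetric (S[j,i] = S[i,j]). Assembling:

S = [[5.5, 0],
 [0, 6.7]]


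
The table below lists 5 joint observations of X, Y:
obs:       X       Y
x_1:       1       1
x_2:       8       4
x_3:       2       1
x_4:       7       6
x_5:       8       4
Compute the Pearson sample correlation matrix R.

Step 1 — column means:
  mean(X) = (1 + 8 + 2 + 7 + 8) / 5 = 26/5 = 5.2
  mean(Y) = (1 + 4 + 1 + 6 + 4) / 5 = 16/5 = 3.2

Step 2 — sample variances and covariances s[i,j] = (1/(n-1)) · Σ_k (x_{k,i} - mean_i) · (x_{k,j} - mean_j), with n-1 = 4:
  s[X,X] = ((-4.2)·(-4.2) + (2.8)·(2.8) + (-3.2)·(-3.2) + (1.8)·(1.8) + (2.8)·(2.8)) / 4 = 46.8/4 = 11.7
  s[X,Y] = ((-4.2)·(-2.2) + (2.8)·(0.8) + (-3.2)·(-2.2) + (1.8)·(2.8) + (2.8)·(0.8)) / 4 = 25.8/4 = 6.45
  s[Y,Y] = ((-2.2)·(-2.2) + (0.8)·(0.8) + (-2.2)·(-2.2) + (2.8)·(2.8) + (0.8)·(0.8)) / 4 = 18.8/4 = 4.7
  Sample standard deviations s_i = √(s[i,i]):
  s(X) = √(11.7) = 3.4205
  s(Y) = √(4.7) = 2.1679

Step 3 — r_{ij} = s_{ij} / (s_i · s_j):
  r[X,X] = 1 (diagonal).
  r[X,Y] = 6.45 / (3.4205 · 2.1679) = 6.45 / 7.4155 = 0.8698
  r[Y,Y] = 1 (diagonal).

R is symmetric with unit diagonal. Assembling:

R = [[1, 0.8698],
 [0.8698, 1]]
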